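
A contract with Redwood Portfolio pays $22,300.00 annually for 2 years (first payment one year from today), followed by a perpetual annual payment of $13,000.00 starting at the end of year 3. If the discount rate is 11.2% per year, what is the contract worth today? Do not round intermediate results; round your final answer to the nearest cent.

$131955.70

PV of 2-year annuity: $22,300.00 × [1 − (1+0.112)^−2] / 0.112 = 38088.09068
Perpetuity value at year 2: $13,000.00 / 0.112 = 116071.42857
PV of perpetuity: 116071.42857 / (1+0.112)^2 = 93867.60889
Total PV = 38088.09068 + 93867.60889 = 131955.69957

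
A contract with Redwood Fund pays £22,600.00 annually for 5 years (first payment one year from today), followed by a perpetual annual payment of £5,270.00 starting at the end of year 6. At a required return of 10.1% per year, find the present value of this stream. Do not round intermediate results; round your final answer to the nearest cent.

£117705.07

PV of 5-year annuity: £22,600.00 × [1 − (1+0.101)^−5] / 0.101 = 85453.36694
Perpetuity value at year 5: £5,270.00 / 0.101 = 52178.21782
PV of perpetuity: 52178.21782 / (1+0.101)^5 = 32251.70261
Total PV = 85453.36694 + 32251.70261 = 117705.06955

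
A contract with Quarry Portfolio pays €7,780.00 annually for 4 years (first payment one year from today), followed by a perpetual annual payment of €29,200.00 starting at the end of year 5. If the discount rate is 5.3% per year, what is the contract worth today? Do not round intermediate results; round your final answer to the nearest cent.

PV of 4-year annuity: €7,780.00 × [1 − (1+0.053)^−4] / 0.053 = 27396.32490
Perpetuity value at year 4: €29,200.00 / 0.053 = 550943.39623
PV of perpetuity: 550943.39623 / (1+0.053)^4 = 448119.14338
Total PV = 27396.32490 + 448119.14338 = 475515.46828

€475515.47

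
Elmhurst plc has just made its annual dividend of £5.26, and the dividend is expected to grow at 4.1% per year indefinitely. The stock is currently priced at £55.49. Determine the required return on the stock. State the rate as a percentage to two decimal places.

D₁ = £5.26 × 1.041 = £5.4757
P = D₁/(r − g) ⇒ r = D₁/P + g = £5.4757/£55.49 + 0.041 = 0.098678 + 0.041 = 0.139678

13.97%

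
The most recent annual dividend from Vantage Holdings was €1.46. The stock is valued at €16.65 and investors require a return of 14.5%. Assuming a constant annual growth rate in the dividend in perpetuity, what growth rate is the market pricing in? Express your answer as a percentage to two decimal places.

P = D₀(1+g)/(r−g) ⇒ P(r−g) = D₀(1+g) ⇒ g(P+D₀) = P·r − D₀
g = (P·r − D₀)/(P + D₀) = (€16.65×0.145 − €1.46) / (€16.65 + €1.46) = 0.052692

5.27%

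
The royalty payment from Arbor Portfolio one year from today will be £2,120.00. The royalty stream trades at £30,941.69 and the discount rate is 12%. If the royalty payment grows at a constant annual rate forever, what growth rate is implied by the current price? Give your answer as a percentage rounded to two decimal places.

5.15%

P = D₁/(r−g) ⇒ g = r − D₁/P = 0.12 − £2,120.00/£30,941.69 = 0.051484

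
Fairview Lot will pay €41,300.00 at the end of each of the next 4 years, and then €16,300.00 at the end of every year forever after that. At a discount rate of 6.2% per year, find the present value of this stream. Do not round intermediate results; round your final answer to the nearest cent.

€349135.61

PV of 4-year annuity: €41,300.00 × [1 − (1+0.062)^−4] / 0.062 = 142455.89668
Perpetuity value at year 4: €16,300.00 / 0.062 = 262903.22581
PV of perpetuity: 262903.22581 / (1+0.062)^4 = 206679.71211
Total PV = 142455.89668 + 206679.71211 = 349135.60878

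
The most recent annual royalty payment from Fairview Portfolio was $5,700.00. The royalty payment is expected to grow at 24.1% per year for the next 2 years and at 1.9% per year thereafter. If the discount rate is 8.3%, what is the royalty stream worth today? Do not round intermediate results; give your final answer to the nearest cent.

D_1 = 7073.70000
D_2 = 8778.46170
Terminal value at year 2: TV = D_2×(1+g_2)/(r−g_2) = 8945.25247/0.064 = 139769.56988
P_0 = D_1/(1+r)^1 + D_2/(1+r)^2 + TV/(1+r)^2
    = 6531.57895 + 7484.47782 + 119166.92021 = 133182.97697

$133182.98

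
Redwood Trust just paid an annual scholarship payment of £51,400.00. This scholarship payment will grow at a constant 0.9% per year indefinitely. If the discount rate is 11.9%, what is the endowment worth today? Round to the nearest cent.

D₁ = D₀ × (1 + g) = £51,400.00 × 1.009 = £51,862.6000
Growing perpetuity: P = D₁ / (r − g) = £51,862.6000 / (0.119 − 0.009) = £471,478.18

£471478.18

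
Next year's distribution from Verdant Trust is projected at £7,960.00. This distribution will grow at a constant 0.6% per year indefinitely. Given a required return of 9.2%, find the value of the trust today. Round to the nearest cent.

£92558.14

Growing perpetuity: P = D₁ / (r − g) = £7,960.0000 / (0.092 − 0.006) = £92,558.14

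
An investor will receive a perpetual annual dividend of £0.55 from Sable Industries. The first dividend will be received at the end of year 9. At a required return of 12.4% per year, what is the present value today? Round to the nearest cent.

Value at end of year 8: C / r = £0.55 / 0.124 = £4.4355
Discount to today: PV = £4.4355 / (1 + 0.124)^8 = £4.4355 / 2.547596 = £1.74

£1.74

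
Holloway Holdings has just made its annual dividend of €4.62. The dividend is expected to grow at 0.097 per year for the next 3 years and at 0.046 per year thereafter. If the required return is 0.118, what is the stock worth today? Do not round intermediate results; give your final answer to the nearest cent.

D_1 = 5.06814
D_2 = 5.55975
D_3 = 6.09905
Terminal value at year 3: TV = D_3×(1+g_2)/(r−g_2) = 6.37960/0.072 = 88.60557
P_0 = D_1/(1+r)^1 + D_2/(1+r)^2 + D_3/(1+r)^3 + TV/(1+r)^3
    = 4.53322 + 4.44807 + 4.36452 + 63.40677 = 76.75258

€76.75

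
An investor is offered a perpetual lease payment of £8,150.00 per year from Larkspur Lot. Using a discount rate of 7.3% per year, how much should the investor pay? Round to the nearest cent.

Level perpetuity: PV = C / r = £8,150.00 / 0.073 = £111,643.84

£111643.84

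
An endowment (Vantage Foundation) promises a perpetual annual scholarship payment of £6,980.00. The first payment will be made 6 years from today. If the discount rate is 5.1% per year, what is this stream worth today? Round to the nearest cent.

Value at end of year 5: C / r = £6,980.00 / 0.051 = £136,862.7451
Discount to today: PV = £136,862.7451 / (1 + 0.051)^5 = £136,862.7451 / 1.282371 = £106,726.35

£106726.35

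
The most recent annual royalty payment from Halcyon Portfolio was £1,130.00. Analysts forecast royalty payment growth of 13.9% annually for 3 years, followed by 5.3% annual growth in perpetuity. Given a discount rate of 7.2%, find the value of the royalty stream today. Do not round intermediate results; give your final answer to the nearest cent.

D_1 = 1287.07000
D_2 = 1465.97273
D_3 = 1669.74294
Terminal value at year 3: TV = D_3×(1+g_2)/(r−g_2) = 1758.23932/0.019 = 92538.91133
P_0 = D_1/(1+r)^1 + D_2/(1+r)^2 + D_3/(1+r)^3 + TV/(1+r)^3
    = 1200.62500 + 1275.66406 + 1355.39307 + 75117.31047 = 78948.99260

£78948.99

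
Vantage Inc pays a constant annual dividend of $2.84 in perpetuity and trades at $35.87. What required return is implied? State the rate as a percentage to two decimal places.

7.92%

P = C/r ⇒ r = C/P = $2.84/$35.87 = 0.079175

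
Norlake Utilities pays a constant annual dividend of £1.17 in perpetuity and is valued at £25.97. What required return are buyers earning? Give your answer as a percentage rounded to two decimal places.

4.51%

P = C/r ⇒ r = C/P = £1.17/£25.97 = 0.045052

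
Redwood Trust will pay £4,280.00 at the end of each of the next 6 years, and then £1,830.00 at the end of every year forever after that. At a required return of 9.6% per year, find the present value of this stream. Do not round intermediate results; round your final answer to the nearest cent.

£29859.14

PV of 6-year annuity: £4,280.00 × [1 − (1+0.096)^−6] / 0.096 = 18861.06816
Perpetuity value at year 6: £1,830.00 / 0.096 = 19062.50000
PV of perpetuity: 19062.50000 / (1+0.096)^6 = 10998.07132
Total PV = 18861.06816 + 10998.07132 = 29859.13948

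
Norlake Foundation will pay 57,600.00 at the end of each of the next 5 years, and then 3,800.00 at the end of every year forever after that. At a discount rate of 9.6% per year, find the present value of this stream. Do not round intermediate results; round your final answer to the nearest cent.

PV of 5-year annuity: 57,600.00 × [1 − (1+0.096)^−5] / 0.096 = 220598.99266
Perpetuity value at year 5: 3,800.00 / 0.096 = 39583.33333
PV of perpetuity: 39583.33333 / (1+0.096)^5 = 25029.92757
Total PV = 220598.99266 + 25029.92757 = 245628.92023

245628.92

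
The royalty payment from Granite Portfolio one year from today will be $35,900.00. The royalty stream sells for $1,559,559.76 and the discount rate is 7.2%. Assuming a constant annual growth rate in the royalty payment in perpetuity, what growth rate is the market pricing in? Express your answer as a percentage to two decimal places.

4.90%

P = D₁/(r−g) ⇒ g = r − D₁/P = 0.072 − $35,900.00/$1,559,559.76 = 0.048981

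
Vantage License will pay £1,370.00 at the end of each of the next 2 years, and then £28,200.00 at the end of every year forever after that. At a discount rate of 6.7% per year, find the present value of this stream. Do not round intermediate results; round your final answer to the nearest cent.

£372183.93

PV of 2-year annuity: £1,370.00 × [1 − (1+0.067)^−2] / 0.067 = 2487.32311
Perpetuity value at year 2: £28,200.00 / 0.067 = 420895.52239
PV of perpetuity: 420895.52239 / (1+0.067)^2 = 369696.60874
Total PV = 2487.32311 + 369696.60874 = 372183.93185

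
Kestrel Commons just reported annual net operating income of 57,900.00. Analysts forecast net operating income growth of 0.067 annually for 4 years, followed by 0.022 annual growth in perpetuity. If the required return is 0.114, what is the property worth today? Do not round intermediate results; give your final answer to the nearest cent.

749506.46

D_1 = 61779.30000
D_2 = 65918.51310
D_3 = 70335.05348
D_4 = 75047.50206
Terminal value at year 4: TV = D_4×(1+g_2)/(r−g_2) = 76698.54711/0.092 = 833679.85985
P_0 = D_1/(1+r)^1 + D_2/(1+r)^2 + D_3/(1+r)^3 + D_4/(1+r)^4 + TV/(1+r)^4
    = 55457.18133 + 53117.42592 + 50876.38551 + 48729.89528 + 541325.57581 = 749506.46385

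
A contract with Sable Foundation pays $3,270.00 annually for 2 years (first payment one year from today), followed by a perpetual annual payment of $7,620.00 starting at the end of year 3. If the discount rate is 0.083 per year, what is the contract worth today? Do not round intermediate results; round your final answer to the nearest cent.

PV of 2-year annuity: $3,270.00 × [1 − (1+0.083)^−2] / 0.083 = 5807.37819
Perpetuity value at year 2: $7,620.00 / 0.083 = 91807.22892
PV of perpetuity: 91807.22892 / (1+0.083)^2 = 78274.43937
Total PV = 5807.37819 + 78274.43937 = 84081.81756

$84081.82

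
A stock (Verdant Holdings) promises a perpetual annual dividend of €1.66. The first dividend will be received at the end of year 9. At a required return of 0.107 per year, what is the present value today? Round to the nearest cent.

Value at end of year 8: C / r = €1.66 / 0.107 = €15.5140
Discount to today: PV = €15.5140 / (1 + 0.107)^8 = €15.5140 / 2.255179 = €6.88

€6.88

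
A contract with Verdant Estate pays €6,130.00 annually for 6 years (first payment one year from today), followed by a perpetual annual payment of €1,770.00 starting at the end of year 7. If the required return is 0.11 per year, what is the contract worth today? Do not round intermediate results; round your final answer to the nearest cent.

PV of 6-year annuity: €6,130.00 × [1 − (1+0.11)^−6] / 0.11 = 25933.19704
Perpetuity value at year 6: €1,770.00 / 0.11 = 16090.90909
PV of perpetuity: 16090.90909 / (1+0.11)^6 = 8602.85709
Total PV = 25933.19704 + 8602.85709 = 34536.05413

€34536.05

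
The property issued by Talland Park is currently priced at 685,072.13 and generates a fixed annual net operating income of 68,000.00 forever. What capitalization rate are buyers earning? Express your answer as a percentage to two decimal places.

P = C/r ⇒ r = C/P = 68,000.00/685,072.13 = 0.099260

9.93%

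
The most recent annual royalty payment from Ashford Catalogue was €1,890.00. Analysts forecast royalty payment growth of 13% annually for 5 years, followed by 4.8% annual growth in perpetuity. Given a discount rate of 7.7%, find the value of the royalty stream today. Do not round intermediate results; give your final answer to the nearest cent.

€97783.91

D_1 = 2135.70000
D_2 = 2413.34100
D_3 = 2727.07533
D_4 = 3081.59512
D_5 = 3482.20249
Terminal value at year 5: TV = D_5×(1+g_2)/(r−g_2) = 3649.34821/0.029 = 125839.59339
P_0 = D_1/(1+r)^1 + D_2/(1+r)^2 + D_3/(1+r)^3 + D_4/(1+r)^4 + D_5/(1+r)^5 + TV/(1+r)^5
    = 1983.00836 + 2080.59373 + 2182.98135 + 2290.40754 + 2403.12026 + 86843.79427 = 97783.90550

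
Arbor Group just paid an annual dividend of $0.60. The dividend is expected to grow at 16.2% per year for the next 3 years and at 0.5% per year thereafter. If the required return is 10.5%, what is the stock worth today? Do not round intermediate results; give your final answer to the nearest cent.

D_1 = 0.69720
D_2 = 0.81015
D_3 = 0.94139
Terminal value at year 3: TV = D_3×(1+g_2)/(r−g_2) = 0.94610/0.1 = 9.46097
P_0 = D_1/(1+r)^1 + D_2/(1+r)^2 + D_3/(1+r)^3 + TV/(1+r)^3
    = 0.63095 + 0.66350 + 0.69772 + 7.01211 = 9.00428

$9.00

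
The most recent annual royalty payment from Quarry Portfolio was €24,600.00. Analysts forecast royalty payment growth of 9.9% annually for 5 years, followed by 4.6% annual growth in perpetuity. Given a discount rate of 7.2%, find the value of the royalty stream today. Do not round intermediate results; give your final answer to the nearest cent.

€1253359.92

D_1 = 27035.40000
D_2 = 29711.90460
D_3 = 32653.38316
D_4 = 35886.06809
D_5 = 39438.78883
Terminal value at year 5: TV = D_5×(1+g_2)/(r−g_2) = 41252.97311/0.026 = 1586652.81210
P_0 = D_1/(1+r)^1 + D_2/(1+r)^2 + D_3/(1+r)^3 + D_4/(1+r)^4 + D_5/(1+r)^5 + TV/(1+r)^5
    = 25219.58955 + 25854.78444 + 26505.97770 + 27173.57229 + 27857.98129 + 1120748.01669 = 1253359.92197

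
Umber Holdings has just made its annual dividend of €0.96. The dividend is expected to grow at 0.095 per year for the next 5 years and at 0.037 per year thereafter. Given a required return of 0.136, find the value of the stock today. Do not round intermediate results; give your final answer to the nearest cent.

€12.67

D_1 = 1.05120
D_2 = 1.15106
D_3 = 1.26042
D_4 = 1.38015
D_5 = 1.51127
Terminal value at year 5: TV = D_5×(1+g_2)/(r−g_2) = 1.56719/0.099 = 15.83016
P_0 = D_1/(1+r)^1 + D_2/(1+r)^2 + D_3/(1+r)^3 + D_4/(1+r)^4 + D_5/(1+r)^5 + TV/(1+r)^5
    = 0.92535 + 0.89195 + 0.85976 + 0.82873 + 0.79882 + 8.36746 = 12.67209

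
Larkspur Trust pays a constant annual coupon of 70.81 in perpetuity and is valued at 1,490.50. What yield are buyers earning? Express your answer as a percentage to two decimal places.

4.75%

P = C/r ⇒ r = C/P = 70.81/1,490.50 = 0.047508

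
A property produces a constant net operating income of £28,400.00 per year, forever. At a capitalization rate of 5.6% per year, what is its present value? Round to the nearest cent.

Level perpetuity: PV = C / r = £28,400.00 / 0.056 = £507,142.86

£507142.86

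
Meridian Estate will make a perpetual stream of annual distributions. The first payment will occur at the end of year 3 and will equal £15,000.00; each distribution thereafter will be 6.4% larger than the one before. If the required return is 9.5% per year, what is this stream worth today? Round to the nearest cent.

£403553.69

Value at end of year 2: C₁ / (r − g) = £15,000.00 / (0.095 − 0.064) = £483,870.9677
Discount to today: PV = £483,870.9677 / (1 + 0.095)^2 = £483,870.9677 / 1.199025 = £403,553.69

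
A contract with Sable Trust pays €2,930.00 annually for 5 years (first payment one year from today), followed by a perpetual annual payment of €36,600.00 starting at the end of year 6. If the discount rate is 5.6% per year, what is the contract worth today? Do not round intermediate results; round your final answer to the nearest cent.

PV of 5-year annuity: €2,930.00 × [1 − (1+0.056)^−5] / 0.056 = 12477.69730
Perpetuity value at year 5: €36,600.00 / 0.056 = 653571.42857
PV of perpetuity: 653571.42857 / (1+0.056)^5 = 497706.67737
Total PV = 12477.69730 + 497706.67737 = 510184.37467

€510184.37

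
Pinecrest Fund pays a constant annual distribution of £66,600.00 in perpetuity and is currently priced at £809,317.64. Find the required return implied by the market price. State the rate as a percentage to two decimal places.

P = C/r ⇒ r = C/P = £66,600.00/£809,317.64 = 0.082292

8.23%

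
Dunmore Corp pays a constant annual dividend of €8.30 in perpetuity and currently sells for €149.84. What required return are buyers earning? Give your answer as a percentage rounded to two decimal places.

P = C/r ⇒ r = C/P = €8.30/€149.84 = 0.055392

5.54%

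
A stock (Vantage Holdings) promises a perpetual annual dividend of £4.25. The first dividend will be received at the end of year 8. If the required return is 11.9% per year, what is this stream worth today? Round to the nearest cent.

Value at end of year 7: C / r = £4.25 / 0.119 = £35.7143
Discount to today: PV = £35.7143 / (1 + 0.119)^7 = £35.7143 / 2.196902 = £16.26

£16.26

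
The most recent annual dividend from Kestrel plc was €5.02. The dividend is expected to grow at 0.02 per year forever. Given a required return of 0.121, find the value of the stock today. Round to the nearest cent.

€50.70

D₁ = D₀ × (1 + g) = €5.02 × 1.02 = €5.1204
Growing perpetuity: P = D₁ / (r − g) = €5.1204 / (0.121 − 0.02) = €50.70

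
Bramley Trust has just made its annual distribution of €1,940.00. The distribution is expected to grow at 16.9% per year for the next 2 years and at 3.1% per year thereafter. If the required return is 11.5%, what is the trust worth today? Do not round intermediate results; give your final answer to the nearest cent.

D_1 = 2267.86000
D_2 = 2651.12834
Terminal value at year 2: TV = D_2×(1+g_2)/(r−g_2) = 2733.31332/0.084 = 32539.44427
P_0 = D_1/(1+r)^1 + D_2/(1+r)^2 + TV/(1+r)^2
    = 2033.95516 + 2132.46061 + 26173.41533 = 30339.83109

€30339.83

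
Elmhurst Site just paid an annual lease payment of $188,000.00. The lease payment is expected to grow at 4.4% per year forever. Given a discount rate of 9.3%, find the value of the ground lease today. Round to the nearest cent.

D₁ = D₀ × (1 + g) = $188,000.00 × 1.044 = $196,272.0000
Growing perpetuity: P = D₁ / (r − g) = $196,272.0000 / (0.093 − 0.044) = $4,005,551.02

$4005551.02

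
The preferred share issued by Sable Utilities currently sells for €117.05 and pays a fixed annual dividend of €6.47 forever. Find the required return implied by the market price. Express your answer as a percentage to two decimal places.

5.53%

P = C/r ⇒ r = C/P = €6.47/€117.05 = 0.055276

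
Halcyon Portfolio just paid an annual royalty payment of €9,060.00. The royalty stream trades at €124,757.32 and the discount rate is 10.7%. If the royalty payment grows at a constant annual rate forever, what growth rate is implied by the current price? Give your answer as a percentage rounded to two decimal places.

P = D₀(1+g)/(r−g) ⇒ P(r−g) = D₀(1+g) ⇒ g(P+D₀) = P·r − D₀
g = (P·r − D₀)/(P + D₀) = (€124,757.32×0.107 − €9,060.00) / (€124,757.32 + €9,060.00) = 0.032051

3.21%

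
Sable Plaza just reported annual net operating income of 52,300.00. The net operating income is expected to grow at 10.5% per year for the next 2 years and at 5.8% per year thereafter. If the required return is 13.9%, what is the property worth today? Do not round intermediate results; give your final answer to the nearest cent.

742916.34

D_1 = 57791.50000
D_2 = 63859.60750
Terminal value at year 2: TV = D_2×(1+g_2)/(r−g_2) = 67563.46474/0.081 = 834116.84858
P_0 = D_1/(1+r)^1 + D_2/(1+r)^2 + TV/(1+r)^2
    = 50738.80597 + 49224.21475 + 642953.32349 = 742916.34420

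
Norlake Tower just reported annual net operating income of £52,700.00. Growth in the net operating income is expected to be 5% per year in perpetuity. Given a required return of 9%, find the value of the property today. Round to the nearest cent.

D₁ = D₀ × (1 + g) = £52,700.00 × 1.05 = £55,335.0000
Growing perpetuity: P = D₁ / (r − g) = £55,335.0000 / (0.09 − 0.05) = £1,383,375.00

£1383375.00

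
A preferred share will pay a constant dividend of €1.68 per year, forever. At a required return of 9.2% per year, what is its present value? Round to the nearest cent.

Level perpetuity: PV = C / r = €1.68 / 0.092 = €18.26

€18.26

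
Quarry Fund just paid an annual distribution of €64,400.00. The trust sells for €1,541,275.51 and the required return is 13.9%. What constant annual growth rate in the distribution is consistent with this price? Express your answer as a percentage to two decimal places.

9.33%

P = D₀(1+g)/(r−g) ⇒ P(r−g) = D₀(1+g) ⇒ g(P+D₀) = P·r − D₀
g = (P·r − D₀)/(P + D₀) = (€1,541,275.51×0.139 − €64,400.00) / (€1,541,275.51 + €64,400.00) = 0.093317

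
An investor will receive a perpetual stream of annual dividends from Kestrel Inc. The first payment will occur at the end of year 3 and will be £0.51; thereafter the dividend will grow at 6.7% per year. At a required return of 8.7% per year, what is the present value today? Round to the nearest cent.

Value at end of year 2: C₁ / (r − g) = £0.51 / (0.087 − 0.067) = £25.5000
Discount to today: PV = £25.5000 / (1 + 0.087)^2 = £25.5000 / 1.181569 = £21.58

£21.58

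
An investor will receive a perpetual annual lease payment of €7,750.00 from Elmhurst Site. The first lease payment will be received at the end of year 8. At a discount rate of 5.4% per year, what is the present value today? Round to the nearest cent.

Value at end of year 7: C / r = €7,750.00 / 0.054 = €143,518.5185
Discount to today: PV = €143,518.5185 / (1 + 0.054)^7 = €143,518.5185 / 1.445055 = €99,317.02

€99317.02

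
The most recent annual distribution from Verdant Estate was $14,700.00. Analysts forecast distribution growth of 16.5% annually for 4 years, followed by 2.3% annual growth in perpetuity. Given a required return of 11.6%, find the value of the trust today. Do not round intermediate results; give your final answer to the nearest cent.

$257568.60

D_1 = 17125.50000
D_2 = 19951.20750
D_3 = 23243.15674
D_4 = 27078.27760
Terminal value at year 4: TV = D_4×(1+g_2)/(r−g_2) = 27701.07798/0.093 = 297861.05359
P_0 = D_1/(1+r)^1 + D_2/(1+r)^2 + D_3/(1+r)^3 + D_4/(1+r)^4 + TV/(1+r)^4
    = 15345.43011 + 16019.19899 + 16722.55092 + 17456.78479 + 192024.63264 = 257568.59745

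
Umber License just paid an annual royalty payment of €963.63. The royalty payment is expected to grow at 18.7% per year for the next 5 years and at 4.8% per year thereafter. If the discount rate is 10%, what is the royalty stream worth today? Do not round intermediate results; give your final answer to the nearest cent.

D_1 = 1143.82881
D_2 = 1357.72480
D_3 = 1611.61933
D_4 = 1912.99215
D_5 = 2270.72168
Terminal value at year 5: TV = D_5×(1+g_2)/(r−g_2) = 2379.71632/0.052 = 45763.77544
P_0 = D_1/(1+r)^1 + D_2/(1+r)^2 + D_3/(1+r)^3 + D_4/(1+r)^4 + D_5/(1+r)^5 + TV/(1+r)^5
    = 1039.84437 + 1122.08661 + 1210.83346 + 1306.59938 + 1409.93951 + 28415.70400 = 34505.00733

€34505.01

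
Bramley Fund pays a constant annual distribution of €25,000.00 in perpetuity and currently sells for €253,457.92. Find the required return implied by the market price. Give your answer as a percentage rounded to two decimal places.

9.86%

P = C/r ⇒ r = C/P = €25,000.00/€253,457.92 = 0.098636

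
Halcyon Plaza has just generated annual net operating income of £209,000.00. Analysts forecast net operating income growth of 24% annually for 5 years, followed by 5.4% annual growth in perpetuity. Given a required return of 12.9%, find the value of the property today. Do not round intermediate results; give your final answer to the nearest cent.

£6090957.32

D_1 = 259160.00000
D_2 = 321358.40000
D_3 = 398484.41600
D_4 = 494120.67584
D_5 = 612709.63804
Terminal value at year 5: TV = D_5×(1+g_2)/(r−g_2) = 645795.95850/0.075 = 8610612.77994
P_0 = D_1/(1+r)^1 + D_2/(1+r)^2 + D_3/(1+r)^3 + D_4/(1+r)^4 + D_5/(1+r)^5 + TV/(1+r)^5
    = 229548.27281 + 252116.79210 + 276904.18264 + 304128.59741 + 334029.63755 + 4694229.83967 = 6090957.32218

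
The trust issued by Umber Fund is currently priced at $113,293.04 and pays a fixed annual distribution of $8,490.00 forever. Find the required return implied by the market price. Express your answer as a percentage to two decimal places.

7.49%

P = C/r ⇒ r = C/P = $8,490.00/$113,293.04 = 0.074938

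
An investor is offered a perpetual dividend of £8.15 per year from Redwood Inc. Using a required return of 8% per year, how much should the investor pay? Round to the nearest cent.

£101.88

Level perpetuity: PV = C / r = £8.15 / 0.08 = £101.88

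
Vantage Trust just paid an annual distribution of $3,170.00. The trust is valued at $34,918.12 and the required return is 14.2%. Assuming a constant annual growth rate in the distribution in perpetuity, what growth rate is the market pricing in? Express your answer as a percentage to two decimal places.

P = D₀(1+g)/(r−g) ⇒ P(r−g) = D₀(1+g) ⇒ g(P+D₀) = P·r − D₀
g = (P·r − D₀)/(P + D₀) = ($34,918.12×0.142 − $3,170.00) / ($34,918.12 + $3,170.00) = 0.046954

4.70%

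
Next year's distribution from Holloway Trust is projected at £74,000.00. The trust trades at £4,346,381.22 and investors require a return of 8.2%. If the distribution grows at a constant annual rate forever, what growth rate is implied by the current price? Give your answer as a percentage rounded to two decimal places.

P = D₁/(r−g) ⇒ g = r − D₁/P = 0.082 − £74,000.00/£4,346,381.22 = 0.064974

6.50%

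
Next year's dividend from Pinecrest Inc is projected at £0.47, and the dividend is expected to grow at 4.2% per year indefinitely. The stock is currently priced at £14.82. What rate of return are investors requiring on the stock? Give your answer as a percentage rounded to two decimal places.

P = D₁/(r − g) ⇒ r = D₁/P + g = £0.4700/£14.82 + 0.042 = 0.031714 + 0.042 = 0.073714

7.37%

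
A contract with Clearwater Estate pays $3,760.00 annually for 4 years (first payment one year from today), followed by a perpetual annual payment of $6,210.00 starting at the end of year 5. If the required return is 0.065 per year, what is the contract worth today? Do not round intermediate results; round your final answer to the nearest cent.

$87145.25

PV of 4-year annuity: $3,760.00 × [1 − (1+0.065)^−4] / 0.065 = 12881.00274
Perpetuity value at year 4: $6,210.00 / 0.065 = 95538.46154
PV of perpetuity: 95538.46154 / (1+0.065)^4 = 74264.25222
Total PV = 12881.00274 + 74264.25222 = 87145.25496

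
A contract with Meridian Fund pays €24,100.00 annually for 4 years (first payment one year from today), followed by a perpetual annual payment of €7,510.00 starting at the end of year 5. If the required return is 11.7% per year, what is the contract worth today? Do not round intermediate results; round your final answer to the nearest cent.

€114897.70

PV of 4-year annuity: €24,100.00 × [1 − (1+0.117)^−4] / 0.117 = 73665.03988
Perpetuity value at year 4: €7,510.00 / 0.117 = 64188.03419
PV of perpetuity: 64188.03419 / (1+0.117)^4 = 41232.66284
Total PV = 73665.03988 + 41232.66284 = 114897.70272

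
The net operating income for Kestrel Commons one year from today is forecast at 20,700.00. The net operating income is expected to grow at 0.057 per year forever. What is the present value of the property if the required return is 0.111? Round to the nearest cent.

383333.33

Growing perpetuity: P = D₁ / (r − g) = 20,700.0000 / (0.111 − 0.057) = 383,333.33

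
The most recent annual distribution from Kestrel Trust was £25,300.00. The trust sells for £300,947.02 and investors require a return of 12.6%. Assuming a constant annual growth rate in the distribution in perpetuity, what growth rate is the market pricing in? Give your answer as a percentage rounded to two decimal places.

3.87%

P = D₀(1+g)/(r−g) ⇒ P(r−g) = D₀(1+g) ⇒ g(P+D₀) = P·r − D₀
g = (P·r − D₀)/(P + D₀) = (£300,947.02×0.126 − £25,300.00) / (£300,947.02 + £25,300.00) = 0.038680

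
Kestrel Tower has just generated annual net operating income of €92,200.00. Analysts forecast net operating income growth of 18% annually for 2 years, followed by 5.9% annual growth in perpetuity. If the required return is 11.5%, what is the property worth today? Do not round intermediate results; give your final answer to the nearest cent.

€2153617.17

D_1 = 108796.00000
D_2 = 128379.28000
Terminal value at year 2: TV = D_2×(1+g_2)/(r−g_2) = 135953.65752/0.056 = 2427743.88429
P_0 = D_1/(1+r)^1 + D_2/(1+r)^2 + TV/(1+r)^2
    = 97574.88789 + 103263.11006 + 1952779.17053 = 2153617.16848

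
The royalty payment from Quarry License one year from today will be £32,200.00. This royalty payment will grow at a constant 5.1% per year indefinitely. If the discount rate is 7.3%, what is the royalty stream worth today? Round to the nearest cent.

Growing perpetuity: P = D₁ / (r − g) = £32,200.0000 / (0.073 − 0.051) = £1,463,636.36

£1463636.36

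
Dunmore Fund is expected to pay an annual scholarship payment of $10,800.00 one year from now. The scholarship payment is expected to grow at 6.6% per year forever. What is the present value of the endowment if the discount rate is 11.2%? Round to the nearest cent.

$234782.61

Growing perpetuity: P = D₁ / (r − g) = $10,800.0000 / (0.112 − 0.066) = $234,782.61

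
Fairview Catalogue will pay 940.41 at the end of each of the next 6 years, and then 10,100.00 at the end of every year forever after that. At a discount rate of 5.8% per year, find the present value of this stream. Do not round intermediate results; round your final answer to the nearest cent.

PV of 6-year annuity: 940.41 × [1 − (1+0.058)^−6] / 0.058 = 4653.50223
Perpetuity value at year 6: 10,100.00 / 0.058 = 174137.93103
PV of perpetuity: 174137.93103 / (1+0.058)^6 = 124159.33391
Total PV = 4653.50223 + 124159.33391 = 128812.83614

128812.84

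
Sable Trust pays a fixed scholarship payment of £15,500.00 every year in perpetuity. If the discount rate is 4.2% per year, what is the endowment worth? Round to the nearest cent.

Level perpetuity: PV = C / r = £15,500.00 / 0.042 = £369,047.62

£369047.62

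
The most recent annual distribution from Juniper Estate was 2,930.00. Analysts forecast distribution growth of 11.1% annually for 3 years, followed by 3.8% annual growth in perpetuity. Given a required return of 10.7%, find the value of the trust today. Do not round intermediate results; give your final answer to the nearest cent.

53410.60

D_1 = 3255.23000
D_2 = 3616.56053
D_3 = 4017.99875
Terminal value at year 3: TV = D_3×(1+g_2)/(r−g_2) = 4170.68270/0.069 = 60444.67683
P_0 = D_1/(1+r)^1 + D_2/(1+r)^2 + D_3/(1+r)^3 + TV/(1+r)^3
    = 2940.58717 + 2951.21260 + 2961.87642 + 44556.92356 = 53410.59976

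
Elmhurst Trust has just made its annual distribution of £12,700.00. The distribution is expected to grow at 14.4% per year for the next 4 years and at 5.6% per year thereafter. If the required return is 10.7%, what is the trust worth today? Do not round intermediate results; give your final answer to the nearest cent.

£355112.97

D_1 = 14528.80000
D_2 = 16620.94720
D_3 = 19014.36360
D_4 = 21752.43195
Terminal value at year 4: TV = D_4×(1+g_2)/(r−g_2) = 22970.56814/0.051 = 450403.29695
P_0 = D_1/(1+r)^1 + D_2/(1+r)^2 + D_3/(1+r)^3 + D_4/(1+r)^4 + TV/(1+r)^4
    = 13124.48058 + 13563.14885 + 14016.47903 + 14484.96117 + 299923.90184 = 355112.97147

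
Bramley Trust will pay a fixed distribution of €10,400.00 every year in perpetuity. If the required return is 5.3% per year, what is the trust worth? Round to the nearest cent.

Level perpetuity: PV = C / r = €10,400.00 / 0.053 = €196,226.42

€196226.42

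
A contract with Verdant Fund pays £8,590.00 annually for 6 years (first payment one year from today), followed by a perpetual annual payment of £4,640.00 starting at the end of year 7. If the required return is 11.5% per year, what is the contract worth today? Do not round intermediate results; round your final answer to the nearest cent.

PV of 6-year annuity: £8,590.00 × [1 − (1+0.115)^−6] / 0.115 = 35822.82574
Perpetuity value at year 6: £4,640.00 / 0.115 = 40347.82609
PV of perpetuity: 40347.82609 / (1+0.115)^6 = 20997.66177
Total PV = 35822.82574 + 20997.66177 = 56820.48752

£56820.49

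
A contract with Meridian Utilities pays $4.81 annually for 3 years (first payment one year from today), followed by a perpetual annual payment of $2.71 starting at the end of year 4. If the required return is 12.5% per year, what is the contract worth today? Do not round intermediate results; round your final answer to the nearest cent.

PV of 3-year annuity: $4.81 × [1 − (1+0.125)^−3] / 0.125 = 11.45427
Perpetuity value at year 3: $2.71 / 0.125 = 21.68000
PV of perpetuity: 21.68000 / (1+0.125)^3 = 15.22656
Total PV = 11.45427 + 15.22656 = 26.68082

$26.68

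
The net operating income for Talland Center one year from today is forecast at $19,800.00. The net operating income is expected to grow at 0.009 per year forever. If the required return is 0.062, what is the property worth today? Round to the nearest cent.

$373584.91

Growing perpetuity: P = D₁ / (r − g) = $19,800.0000 / (0.062 − 0.009) = $373,584.91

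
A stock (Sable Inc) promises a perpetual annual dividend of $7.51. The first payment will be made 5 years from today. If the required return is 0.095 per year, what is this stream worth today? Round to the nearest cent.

Value at end of year 4: C / r = $7.51 / 0.095 = $79.0526
Discount to today: PV = $79.0526 / (1 + 0.095)^4 = $79.0526 / 1.437661 = $54.99

$54.99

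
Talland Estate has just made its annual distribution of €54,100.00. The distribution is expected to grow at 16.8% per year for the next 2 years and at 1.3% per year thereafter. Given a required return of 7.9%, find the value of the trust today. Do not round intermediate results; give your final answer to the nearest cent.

D_1 = 63188.80000
D_2 = 73804.51840
Terminal value at year 2: TV = D_2×(1+g_2)/(r−g_2) = 74763.97714/0.066 = 1132787.53241
P_0 = D_1/(1+r)^1 + D_2/(1+r)^2 + TV/(1+r)^2
    = 58562.37257 + 63392.81850 + 972983.71421 = 1094938.90527

€1094938.91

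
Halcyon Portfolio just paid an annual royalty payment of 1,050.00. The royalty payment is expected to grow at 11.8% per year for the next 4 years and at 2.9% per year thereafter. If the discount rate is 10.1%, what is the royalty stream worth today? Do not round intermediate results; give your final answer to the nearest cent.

20319.40

D_1 = 1173.90000
D_2 = 1312.42020
D_3 = 1467.28578
D_4 = 1640.42551
Terminal value at year 4: TV = D_4×(1+g_2)/(r−g_2) = 1687.99785/0.072 = 23444.41452
P_0 = D_1/(1+r)^1 + D_2/(1+r)^2 + D_3/(1+r)^3 + D_4/(1+r)^4 + TV/(1+r)^4
    = 1066.21253 + 1082.67540 + 1099.39246 + 1116.36764 + 15954.75412 = 20319.40215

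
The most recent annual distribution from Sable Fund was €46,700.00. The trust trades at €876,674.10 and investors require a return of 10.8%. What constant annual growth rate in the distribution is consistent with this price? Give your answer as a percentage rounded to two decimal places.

5.20%

P = D₀(1+g)/(r−g) ⇒ P(r−g) = D₀(1+g) ⇒ g(P+D₀) = P·r − D₀
g = (P·r − D₀)/(P + D₀) = (€876,674.10×0.108 − €46,700.00) / (€876,674.10 + €46,700.00) = 0.051962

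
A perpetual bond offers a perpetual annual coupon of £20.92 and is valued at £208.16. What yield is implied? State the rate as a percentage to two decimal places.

10.05%

P = C/r ⇒ r = C/P = £20.92/£208.16 = 0.100500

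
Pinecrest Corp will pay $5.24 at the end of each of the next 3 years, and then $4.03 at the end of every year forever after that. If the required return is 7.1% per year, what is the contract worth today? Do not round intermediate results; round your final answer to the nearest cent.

$59.93

PV of 3-year annuity: $5.24 × [1 − (1+0.071)^−3] / 0.071 = 13.72633
Perpetuity value at year 3: $4.03 / 0.071 = 56.76056
PV of perpetuity: 56.76056 / (1+0.071)^3 = 46.20386
Total PV = 13.72633 + 46.20386 = 59.93019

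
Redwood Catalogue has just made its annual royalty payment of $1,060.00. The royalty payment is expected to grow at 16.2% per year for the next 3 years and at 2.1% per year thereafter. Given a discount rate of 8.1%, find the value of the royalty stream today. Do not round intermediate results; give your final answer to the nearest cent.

$26084.61

D_1 = 1231.72000
D_2 = 1431.25864
D_3 = 1663.12254
Terminal value at year 3: TV = D_3×(1+g_2)/(r−g_2) = 1698.04811/0.06 = 28300.80188
P_0 = D_1/(1+r)^1 + D_2/(1+r)^2 + D_3/(1+r)^3 + TV/(1+r)^3
    = 1139.42646 + 1224.80439 + 1316.57974 + 22403.79857 = 26084.60915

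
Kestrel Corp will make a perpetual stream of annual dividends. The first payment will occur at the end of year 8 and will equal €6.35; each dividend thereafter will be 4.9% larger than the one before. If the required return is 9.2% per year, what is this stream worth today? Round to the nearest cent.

Value at end of year 7: C₁ / (r − g) = €6.35 / (0.092 − 0.049) = €147.6744
Discount to today: PV = €147.6744 / (1 + 0.092)^7 = €147.6744 / 1.851648 = €79.75

€79.75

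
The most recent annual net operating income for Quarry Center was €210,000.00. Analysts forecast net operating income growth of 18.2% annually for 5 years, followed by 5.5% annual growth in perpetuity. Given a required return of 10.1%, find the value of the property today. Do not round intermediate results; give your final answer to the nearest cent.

€8174312.32

D_1 = 248220.00000
D_2 = 293396.04000
D_3 = 346794.11928
D_4 = 409910.64899
D_5 = 484514.38710
Terminal value at year 5: TV = D_5×(1+g_2)/(r−g_2) = 511162.67840/0.046 = 11112232.13904
P_0 = D_1/(1+r)^1 + D_2/(1+r)^2 + D_3/(1+r)^3 + D_4/(1+r)^4 + D_5/(1+r)^5 + TV/(1+r)^5
    = 225449.59128 + 242035.80099 + 259842.24957 + 278958.70935 + 299481.55717 + 6868544.40905 = 8174312.31741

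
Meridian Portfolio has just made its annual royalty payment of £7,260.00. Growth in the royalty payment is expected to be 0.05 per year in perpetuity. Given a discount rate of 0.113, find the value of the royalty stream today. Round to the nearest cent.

D₁ = D₀ × (1 + g) = £7,260.00 × 1.05 = £7,623.0000
Growing perpetuity: P = D₁ / (r − g) = £7,623.0000 / (0.113 − 0.05) = £121,000.00

£121000.00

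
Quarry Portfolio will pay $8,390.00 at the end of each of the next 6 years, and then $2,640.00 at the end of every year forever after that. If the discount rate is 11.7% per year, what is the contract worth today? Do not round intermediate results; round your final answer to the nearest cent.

$46406.93

PV of 6-year annuity: $8,390.00 × [1 − (1+0.117)^−6] / 0.117 = 34789.79548
Perpetuity value at year 6: $2,640.00 / 0.117 = 22564.10256
PV of perpetuity: 22564.10256 / (1+0.117)^6 = 11617.13474
Total PV = 34789.79548 + 11617.13474 = 46406.93022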